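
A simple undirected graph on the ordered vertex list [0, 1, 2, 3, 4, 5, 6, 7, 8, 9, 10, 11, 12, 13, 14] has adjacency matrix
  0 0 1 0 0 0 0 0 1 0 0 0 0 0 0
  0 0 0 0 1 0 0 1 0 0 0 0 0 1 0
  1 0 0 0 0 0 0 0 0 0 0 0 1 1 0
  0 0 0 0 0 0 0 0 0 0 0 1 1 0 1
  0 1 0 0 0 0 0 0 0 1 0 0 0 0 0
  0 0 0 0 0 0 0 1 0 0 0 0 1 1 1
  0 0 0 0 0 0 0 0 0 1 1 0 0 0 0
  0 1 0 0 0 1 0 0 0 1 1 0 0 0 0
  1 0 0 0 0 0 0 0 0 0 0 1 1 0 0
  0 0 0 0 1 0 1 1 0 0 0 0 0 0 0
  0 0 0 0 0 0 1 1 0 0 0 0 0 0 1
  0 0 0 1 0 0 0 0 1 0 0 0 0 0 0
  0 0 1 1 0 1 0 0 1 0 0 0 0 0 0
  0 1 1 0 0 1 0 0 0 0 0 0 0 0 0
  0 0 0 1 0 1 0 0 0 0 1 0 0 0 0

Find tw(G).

A width-3 tree decomposition is:
Bags: B1 = {0, 2, 8, 11}  B2 = {2, 8, 11, 12}  B3 = {2, 3, 11, 12}  B4 = {2, 3, 12, 13}  B5 = {3, 5, 12, 13}  B6 = {3, 5, 13, 14}  B7 = {1, 5, 13, 14}  B8 = {1, 5, 7, 14}  B9 = {1, 7, 10, 14}  B10 = {1, 4, 7, 10}  B11 = {4, 7, 9, 10}  B12 = {4, 6, 9, 10}
Tree: B1–B2, B2–B3, B3–B4, B4–B5, B5–B6, B6–B7, B7–B8, B8–B9, B9–B10, B10–B11, B11–B12
Each bag holds 4 vertices, so the decomposition has width 3, which upper-bounds the treewidth. For the lower bound: the 4 vertex sets {0,8,11}, {2}, {12}, {3,5,13,14} are disjoint, each induces a connected subgraph, and every pair is joined by at least one edge of G. Contracting each set to a single vertex therefore yields K_{4} as a minor, and since treewidth is minor-monotone, tw(G) ≥ tw(K_{4}) = 3. The upper and lower bounds meet at 3, so that is the treewidth.

3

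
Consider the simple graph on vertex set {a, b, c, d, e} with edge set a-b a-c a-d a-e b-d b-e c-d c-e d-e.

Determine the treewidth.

3

A width-3 tree decomposition is:
Bags: B1 = {a, b, d, e}  B2 = {a, c, d, e}
Tree: B1–B2
Every bag has size at most 4, so the width is 4 − 1 = 3 and tw(G) ≤ 3. For the lower bound, the 4 vertices {a, c, d, e} are pairwise adjacent, and any tree decomposition puts a clique entirely inside one bag — forcing width ≥ 3. Therefore the treewidth is 3.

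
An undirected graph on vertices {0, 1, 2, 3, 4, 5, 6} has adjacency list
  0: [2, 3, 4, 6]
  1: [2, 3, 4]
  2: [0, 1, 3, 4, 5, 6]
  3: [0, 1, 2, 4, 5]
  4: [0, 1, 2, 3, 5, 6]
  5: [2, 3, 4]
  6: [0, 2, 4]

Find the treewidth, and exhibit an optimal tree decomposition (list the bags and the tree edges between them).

Every bag has size at most 4, so the width is 4 − 1 = 3 and tw(G) ≤ 3. For the lower bound, the 4 vertices {0, 2, 3, 4} are pairwise adjacent, and any tree decomposition puts a clique entirely inside one bag — forcing width ≥ 3. Hence tw(G) = 3 exactly.

Treewidth 3.
One such decomposition:
Bags: B1 = {1, 2, 3, 4}  B2 = {0, 2, 3, 4}  B3 = {0, 2, 4, 6}  B4 = {2, 3, 4, 5}
Tree: B1–B2, B2–B3, B1–B4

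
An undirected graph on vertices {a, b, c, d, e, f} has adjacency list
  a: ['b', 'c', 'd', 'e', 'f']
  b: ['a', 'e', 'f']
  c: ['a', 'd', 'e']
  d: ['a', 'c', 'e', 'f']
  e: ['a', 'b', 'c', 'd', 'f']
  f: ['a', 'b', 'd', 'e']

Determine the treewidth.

3

A width-3 tree decomposition is:
Bags: B1 = {a, d, e, f}  B2 = {a, c, d, e}  B3 = {a, b, e, f}
Tree: B1–B2, B1–B3
Each bag holds 4 vertices, so the decomposition has width 3, which upper-bounds the treewidth. For the lower bound, the 4 vertices {a, c, d, e} are pairwise adjacent, and any tree decomposition puts a clique entirely inside one bag — forcing width ≥ 3. Combining the bounds, tw(G) = 3.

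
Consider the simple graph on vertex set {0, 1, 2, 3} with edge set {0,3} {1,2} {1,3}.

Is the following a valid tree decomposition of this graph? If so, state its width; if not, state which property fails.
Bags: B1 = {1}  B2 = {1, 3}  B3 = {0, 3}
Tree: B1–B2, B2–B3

No — vertex 2 appears in no bag.

A tree decomposition must satisfy three properties: every vertex lies in some bag; for every edge, both endpoints lie together in some bag; and for every vertex, the bags containing it form a connected subtree. Here vertex 2 appears in no bag, so the decomposition is invalid.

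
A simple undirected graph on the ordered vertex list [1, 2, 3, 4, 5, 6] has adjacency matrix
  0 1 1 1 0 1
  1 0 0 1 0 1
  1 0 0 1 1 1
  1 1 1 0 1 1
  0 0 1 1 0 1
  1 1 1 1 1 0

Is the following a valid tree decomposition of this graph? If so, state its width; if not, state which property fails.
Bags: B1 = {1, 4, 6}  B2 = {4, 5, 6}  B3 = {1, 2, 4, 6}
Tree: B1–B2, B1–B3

No — vertex 3 appears in no bag.

A tree decomposition must satisfy three properties: every vertex lies in some bag; for every edge, both endpoints lie together in some bag; and for every vertex, the bags containing it form a connected subtree. Here vertex 3 appears in no bag, so the decomposition is invalid.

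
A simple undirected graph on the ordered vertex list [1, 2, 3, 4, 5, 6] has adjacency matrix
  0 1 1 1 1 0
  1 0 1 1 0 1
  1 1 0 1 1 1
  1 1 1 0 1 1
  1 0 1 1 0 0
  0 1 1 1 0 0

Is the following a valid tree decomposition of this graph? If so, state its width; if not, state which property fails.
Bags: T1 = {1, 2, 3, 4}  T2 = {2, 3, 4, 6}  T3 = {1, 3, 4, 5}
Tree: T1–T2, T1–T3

Yes; width 3.

Vertex coverage: the bags together contain {1, 2, 3, 4, 5, 6}, the full vertex set. Edge coverage: each edge of G has both endpoints in at least one bag. Running intersection: for every vertex, the bags containing it form a connected subtree. All three properties hold, so this is a valid tree decomposition of width max|bag| − 1 = 3, and hence tw(G) ≤ 3.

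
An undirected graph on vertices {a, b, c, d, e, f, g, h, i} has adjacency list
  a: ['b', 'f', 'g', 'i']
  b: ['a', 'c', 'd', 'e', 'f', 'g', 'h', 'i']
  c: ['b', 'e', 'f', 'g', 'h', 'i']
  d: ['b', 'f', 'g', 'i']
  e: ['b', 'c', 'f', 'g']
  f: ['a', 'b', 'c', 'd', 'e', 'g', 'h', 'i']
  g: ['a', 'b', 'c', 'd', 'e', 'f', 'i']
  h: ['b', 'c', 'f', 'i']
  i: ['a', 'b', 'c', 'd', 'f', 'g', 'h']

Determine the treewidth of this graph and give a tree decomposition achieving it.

Each bag holds 5 vertices, so the decomposition has width 4, which upper-bounds the treewidth. Conversely, {b, c, e, f, g} is a clique of size 5, and the vertices of any clique must share a bag in every tree decomposition; so some bag has ≥ 5 vertices and tw(G) ≥ 4. Hence tw(G) = 4 exactly.

Treewidth 4.
One optimal decomposition is:
Bags: B1 = {b, c, f, h, i}  B2 = {b, c, f, g, i}  B3 = {a, b, f, g, i}  B4 = {b, d, f, g, i}  B5 = {b, c, e, f, g}
Tree: B1–B2, B2–B3, B2–B4, B2–B5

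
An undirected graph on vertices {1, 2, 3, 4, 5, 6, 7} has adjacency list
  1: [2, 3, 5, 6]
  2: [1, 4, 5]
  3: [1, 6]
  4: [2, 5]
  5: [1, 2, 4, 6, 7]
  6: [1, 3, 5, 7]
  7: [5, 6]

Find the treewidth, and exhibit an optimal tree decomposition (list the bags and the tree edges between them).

Treewidth 2.
One such decomposition:
Bags: B1 = {1, 5, 6}  B2 = {1, 2, 5}  B3 = {2, 4, 5}  B4 = {1, 3, 6}  B5 = {5, 6, 7}
Tree: B1–B2, B2–B3, B1–B4, B1–B5

Each bag holds 3 vertices, so the decomposition has width 2, which upper-bounds the treewidth. On the other hand G contains the 3-clique {1, 3, 6}. A clique must lie in a single bag of any decomposition, so no decomposition can have width below 2. The upper and lower bounds meet at 2, so that is the treewidth.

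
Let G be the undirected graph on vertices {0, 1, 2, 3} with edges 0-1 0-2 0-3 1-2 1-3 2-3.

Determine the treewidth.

3

A width-3 tree decomposition is:
Bags: B1 = {0, 1, 2, 3}
Tree: (single bag)
With just one bag of size 4, the width is 4 − 1 = 3, so tw(G) ≤ 3. For the lower bound, the 4 vertices {0, 1, 2, 3} are pairwise adjacent, and any tree decomposition puts a clique entirely inside one bag — forcing width ≥ 3. Therefore the treewidth is 3.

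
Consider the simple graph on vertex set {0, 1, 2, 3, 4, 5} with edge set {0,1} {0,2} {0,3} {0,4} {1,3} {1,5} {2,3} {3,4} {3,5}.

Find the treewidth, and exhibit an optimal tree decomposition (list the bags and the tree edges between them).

Treewidth 2.
One optimal decomposition is:
Bags: B1 = {0, 1, 3}  B2 = {1, 3, 5}  B3 = {0, 3, 4}  B4 = {0, 2, 3}
Tree: B1–B2, B1–B3, B1–B4

Every bag has size at most 3, so the width is 3 − 1 = 2 and tw(G) ≤ 2. Conversely, {0, 1, 3} is a clique of size 3, and the vertices of any clique must share a bag in every tree decomposition; so some bag has ≥ 3 vertices and tw(G) ≥ 2. The upper and lower bounds meet at 2, so that is the treewidth.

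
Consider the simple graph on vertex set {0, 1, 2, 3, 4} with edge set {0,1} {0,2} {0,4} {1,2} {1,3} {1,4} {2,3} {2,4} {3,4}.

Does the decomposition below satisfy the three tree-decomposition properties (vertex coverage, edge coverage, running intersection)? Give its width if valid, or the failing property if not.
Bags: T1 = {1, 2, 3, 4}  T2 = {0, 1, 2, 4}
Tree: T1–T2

Yes; width 3.

Checking the three conditions: (i) the bags cover all of {0, 1, 2, 3, 4}; (ii) for each edge, some bag contains both endpoints; (iii) the bags containing any fixed vertex form a subtree. All hold, so the decomposition is valid with width 4 − 1 = 3.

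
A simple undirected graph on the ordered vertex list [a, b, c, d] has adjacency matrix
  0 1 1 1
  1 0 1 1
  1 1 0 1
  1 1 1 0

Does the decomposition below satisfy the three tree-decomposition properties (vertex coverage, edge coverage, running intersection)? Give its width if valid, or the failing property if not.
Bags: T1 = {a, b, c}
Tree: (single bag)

No — vertex d appears in no bag.

A tree decomposition must satisfy three properties: every vertex lies in some bag; for every edge, both endpoints lie together in some bag; and for every vertex, the bags containing it form a connected subtree. Here vertex d appears in no bag, so the decomposition is invalid.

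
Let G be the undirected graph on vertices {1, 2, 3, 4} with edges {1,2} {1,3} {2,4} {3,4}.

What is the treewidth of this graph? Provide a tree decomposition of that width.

Each bag holds 3 vertices, so the decomposition has width 2, which upper-bounds the treewidth. For the lower bound, G contains the cycle 2–1–3–4–2, so G is not a forest; only forests have treewidth ≤ 1, hence tw(G) ≥ 2. Hence tw(G) = 2 exactly.

Treewidth 2.
One such decomposition:
Bags: B1 = {1, 2, 3}  B2 = {2, 3, 4}
Tree: B1–B2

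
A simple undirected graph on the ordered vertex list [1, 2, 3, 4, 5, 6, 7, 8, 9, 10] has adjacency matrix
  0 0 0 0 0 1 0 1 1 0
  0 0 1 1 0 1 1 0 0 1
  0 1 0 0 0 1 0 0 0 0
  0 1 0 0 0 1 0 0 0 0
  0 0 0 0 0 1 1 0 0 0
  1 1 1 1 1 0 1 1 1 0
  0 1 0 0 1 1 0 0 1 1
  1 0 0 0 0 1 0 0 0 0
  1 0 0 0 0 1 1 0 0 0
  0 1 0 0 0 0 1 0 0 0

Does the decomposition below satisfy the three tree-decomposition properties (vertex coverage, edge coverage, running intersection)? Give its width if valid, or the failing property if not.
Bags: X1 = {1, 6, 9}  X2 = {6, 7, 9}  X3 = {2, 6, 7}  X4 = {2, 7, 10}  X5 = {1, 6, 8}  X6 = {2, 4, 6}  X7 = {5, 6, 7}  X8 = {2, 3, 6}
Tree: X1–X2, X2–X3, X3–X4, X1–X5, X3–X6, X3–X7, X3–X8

Yes; width 2.

Vertex coverage: the bags together contain {1, 2, 3, 4, 5, 6, 7, 8, 9, 10}, the full vertex set. Edge coverage: each edge of G has both endpoints in at least one bag. Running intersection: for every vertex, the bags containing it form a connected subtree. All three properties hold, so this is a valid tree decomposition of width max|bag| − 1 = 2, and hence tw(G) ≤ 2.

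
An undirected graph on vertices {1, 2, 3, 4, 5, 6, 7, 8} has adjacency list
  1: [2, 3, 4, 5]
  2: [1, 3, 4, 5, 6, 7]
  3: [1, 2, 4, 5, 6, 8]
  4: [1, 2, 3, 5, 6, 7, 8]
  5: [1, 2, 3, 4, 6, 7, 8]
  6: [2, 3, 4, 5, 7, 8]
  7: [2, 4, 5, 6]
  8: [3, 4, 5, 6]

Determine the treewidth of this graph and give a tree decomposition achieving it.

Every bag has size at most 5, so the width is 5 − 1 = 4 and tw(G) ≤ 4. For the lower bound, the 5 vertices {3, 4, 5, 6, 8} are pairwise adjacent, and any tree decomposition puts a clique entirely inside one bag — forcing width ≥ 4. Therefore the treewidth is 4.

Treewidth 4.
One optimal decomposition is:
Bags: B1 = {2, 4, 5, 6, 7}  B2 = {2, 3, 4, 5, 6}  B3 = {1, 2, 3, 4, 5}  B4 = {3, 4, 5, 6, 8}
Tree: B1–B2, B2–B3, B2–B4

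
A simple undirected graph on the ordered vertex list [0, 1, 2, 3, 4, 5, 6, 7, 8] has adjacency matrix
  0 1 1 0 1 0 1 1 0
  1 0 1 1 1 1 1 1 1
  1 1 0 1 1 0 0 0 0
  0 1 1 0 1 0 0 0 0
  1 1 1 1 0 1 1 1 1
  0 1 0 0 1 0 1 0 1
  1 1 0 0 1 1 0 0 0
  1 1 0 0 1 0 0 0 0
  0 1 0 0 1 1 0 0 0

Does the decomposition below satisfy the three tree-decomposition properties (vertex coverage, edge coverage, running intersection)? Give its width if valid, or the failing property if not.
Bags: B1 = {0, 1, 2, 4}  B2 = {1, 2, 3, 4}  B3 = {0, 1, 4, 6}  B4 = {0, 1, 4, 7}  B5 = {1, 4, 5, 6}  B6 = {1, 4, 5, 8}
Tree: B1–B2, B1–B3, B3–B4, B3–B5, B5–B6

Yes; width 3.

Every vertex of G appears in some bag (union = {0, 1, 2, 3, 4, 5, 6, 7, 8}); every edge is covered by a bag; and for each vertex v the set of bags containing v is connected in the bag tree. The decomposition is therefore valid. The largest bag has 4 vertices, so the width is 3.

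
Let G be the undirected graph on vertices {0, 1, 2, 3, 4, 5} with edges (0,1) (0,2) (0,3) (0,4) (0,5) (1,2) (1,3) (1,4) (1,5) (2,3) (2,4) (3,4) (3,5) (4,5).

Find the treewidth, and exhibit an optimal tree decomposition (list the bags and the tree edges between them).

Treewidth 4.
One optimal decomposition is:
Bags: B1 = {0, 1, 2, 3, 4}  B2 = {0, 1, 3, 4, 5}
Tree: B1–B2

The largest bag has 5 vertices, giving width 4; this decomposition certifies tw(G) ≤ 4. On the other hand G contains the 5-clique {0, 1, 2, 3, 4}. A clique must lie in a single bag of any decomposition, so no decomposition can have width below 4. Hence tw(G) = 4 exactly.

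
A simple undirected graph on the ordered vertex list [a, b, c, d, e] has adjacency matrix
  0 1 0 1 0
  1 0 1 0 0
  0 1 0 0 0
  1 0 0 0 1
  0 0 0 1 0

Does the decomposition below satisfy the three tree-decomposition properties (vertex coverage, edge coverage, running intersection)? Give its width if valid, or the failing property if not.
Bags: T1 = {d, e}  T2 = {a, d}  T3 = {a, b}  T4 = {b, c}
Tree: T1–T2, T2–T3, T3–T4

Yes; width 1.

Every vertex of G appears in some bag (union = {a, b, c, d, e}); every edge is covered by a bag; and for each vertex v the set of bags containing v is connected in the bag tree. The decomposition is therefore valid. The largest bag has 2 vertices, so the width is 1.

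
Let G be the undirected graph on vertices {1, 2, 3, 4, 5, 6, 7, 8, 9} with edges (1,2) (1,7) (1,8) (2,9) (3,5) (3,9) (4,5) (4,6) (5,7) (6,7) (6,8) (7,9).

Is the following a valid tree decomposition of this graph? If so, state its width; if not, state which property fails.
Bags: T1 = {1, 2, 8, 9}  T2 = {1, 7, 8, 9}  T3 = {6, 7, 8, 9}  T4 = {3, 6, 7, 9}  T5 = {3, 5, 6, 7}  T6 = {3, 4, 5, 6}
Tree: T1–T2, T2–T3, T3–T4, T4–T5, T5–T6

Checking the three conditions: (i) the bags cover all of {1, 2, 3, 4, 5, 6, 7, 8, 9}; (ii) for each edge, some bag contains both endpoints; (iii) the bags containing any fixed vertex form a subtree. All hold, so the decomposition is valid with width 4 − 1 = 3.

Yes; width 3.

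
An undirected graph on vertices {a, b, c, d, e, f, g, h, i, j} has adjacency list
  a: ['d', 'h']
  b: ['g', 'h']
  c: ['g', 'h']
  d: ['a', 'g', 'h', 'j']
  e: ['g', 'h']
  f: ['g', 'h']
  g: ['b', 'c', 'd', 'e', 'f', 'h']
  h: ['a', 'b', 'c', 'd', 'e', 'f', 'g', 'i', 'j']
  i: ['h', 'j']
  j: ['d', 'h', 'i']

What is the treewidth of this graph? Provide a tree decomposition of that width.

Each bag holds 3 vertices, so the decomposition has width 2, which upper-bounds the treewidth. On the other hand G contains the 3-clique {d, g, h}. A clique must lie in a single bag of any decomposition, so no decomposition can have width below 2. Hence tw(G) = 2 exactly.

Treewidth 2.
One optimal decomposition is:
Bags: B1 = {d, g, h}  B2 = {c, g, h}  B3 = {d, h, j}  B4 = {a, d, h}  B5 = {b, g, h}  B6 = {e, g, h}  B7 = {h, i, j}  B8 = {f, g, h}
Tree: B1–B2, B1–B3, B1–B4, B1–B5, B2–B6, B3–B7, B1–B8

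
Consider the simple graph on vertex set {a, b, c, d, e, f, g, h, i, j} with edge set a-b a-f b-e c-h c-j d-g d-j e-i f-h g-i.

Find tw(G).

A width-2 tree decomposition is:
Bags: B1 = {e, g, i}  B2 = {b, e, g}  B3 = {a, b, g}  B4 = {a, f, g}  B5 = {f, g, h}  B6 = {c, g, h}  B7 = {c, g, j}  B8 = {d, g, j}
Tree: B1–B2, B2–B3, B3–B4, B4–B5, B5–B6, B6–B7, B7–B8
The largest bag has 3 vertices, giving width 2; this decomposition certifies tw(G) ≤ 2. The edges g–i–e–b–a–f–h–c–j–d–g form a cycle, so G is not a tree and its treewidth is at least 2. Therefore the treewidth is 2.

2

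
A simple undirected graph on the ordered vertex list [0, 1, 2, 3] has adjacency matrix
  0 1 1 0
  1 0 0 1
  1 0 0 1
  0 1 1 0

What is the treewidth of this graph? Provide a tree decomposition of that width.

The largest bag has 3 vertices, giving width 2; this decomposition certifies tw(G) ≤ 2. The edges 3–2–0–1–3 form a cycle, so G is not a tree and its treewidth is at least 2. Therefore the treewidth is 2.

Treewidth 2.
Bags: B1 = {0, 2, 3}  B2 = {0, 1, 3}
Tree: B1–B2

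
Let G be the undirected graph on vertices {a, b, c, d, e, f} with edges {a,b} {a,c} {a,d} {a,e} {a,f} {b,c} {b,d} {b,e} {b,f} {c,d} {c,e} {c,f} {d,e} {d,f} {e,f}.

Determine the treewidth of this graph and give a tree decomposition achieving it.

Treewidth 5.
One optimal decomposition is:
Bags: B1 = {a, b, c, d, e, f}
Tree: (single bag)

With just one bag of size 6, the width is 6 − 1 = 5, so tw(G) ≤ 5. For the lower bound, the 6 vertices {a, b, c, d, e, f} are pairwise adjacent, and any tree decomposition puts a clique entirely inside one bag — forcing width ≥ 5. Hence tw(G) = 5 exactly.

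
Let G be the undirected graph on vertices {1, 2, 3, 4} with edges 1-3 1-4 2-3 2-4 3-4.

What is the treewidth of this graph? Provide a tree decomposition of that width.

The largest bag has 3 vertices, giving width 2; this decomposition certifies tw(G) ≤ 2. On the other hand G contains the 3-clique {1, 3, 4}. A clique must lie in a single bag of any decomposition, so no decomposition can have width below 2. Hence tw(G) = 2 exactly.

Treewidth 2.
One such decomposition:
Bags: B1 = {2, 3, 4}  B2 = {1, 3, 4}
Tree: B1–B2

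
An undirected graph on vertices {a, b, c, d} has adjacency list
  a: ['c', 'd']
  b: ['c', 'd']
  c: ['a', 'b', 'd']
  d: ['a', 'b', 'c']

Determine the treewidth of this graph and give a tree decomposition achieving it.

Every bag has size at most 3, so the width is 3 − 1 = 2 and tw(G) ≤ 2. Conversely, {a, c, d} is a clique of size 3, and the vertices of any clique must share a bag in every tree decomposition; so some bag has ≥ 3 vertices and tw(G) ≥ 2. Therefore the treewidth is 2.

Treewidth 2.
One optimal decomposition is:
Bags: B1 = {a, c, d}  B2 = {b, c, d}
Tree: B1–B2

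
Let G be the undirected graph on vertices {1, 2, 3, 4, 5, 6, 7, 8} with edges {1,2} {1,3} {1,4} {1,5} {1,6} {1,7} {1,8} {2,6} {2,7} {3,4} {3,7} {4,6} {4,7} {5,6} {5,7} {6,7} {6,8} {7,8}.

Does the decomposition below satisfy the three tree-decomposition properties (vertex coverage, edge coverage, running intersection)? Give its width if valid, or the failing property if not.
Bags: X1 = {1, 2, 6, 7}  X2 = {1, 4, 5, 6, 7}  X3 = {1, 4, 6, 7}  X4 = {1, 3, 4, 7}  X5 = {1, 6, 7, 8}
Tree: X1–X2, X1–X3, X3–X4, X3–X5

A tree decomposition must satisfy three properties: every vertex lies in some bag; for every edge, both endpoints lie together in some bag; and for every vertex, the bags containing it form a connected subtree. Here bags containing vertex 4 are not connected in the tree, so the decomposition is invalid.

No — bags containing vertex 4 are not connected in the tree.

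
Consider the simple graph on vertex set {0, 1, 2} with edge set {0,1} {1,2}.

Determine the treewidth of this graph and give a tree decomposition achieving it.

Treewidth 1.
One such decomposition:
Bags: B1 = {0, 1}  B2 = {1, 2}
Tree: B1–B2

Each bag holds 2 vertices, so the decomposition has width 1, which upper-bounds the treewidth. G has an edge, so its treewidth is at least 1. Hence tw(G) = 1 exactly.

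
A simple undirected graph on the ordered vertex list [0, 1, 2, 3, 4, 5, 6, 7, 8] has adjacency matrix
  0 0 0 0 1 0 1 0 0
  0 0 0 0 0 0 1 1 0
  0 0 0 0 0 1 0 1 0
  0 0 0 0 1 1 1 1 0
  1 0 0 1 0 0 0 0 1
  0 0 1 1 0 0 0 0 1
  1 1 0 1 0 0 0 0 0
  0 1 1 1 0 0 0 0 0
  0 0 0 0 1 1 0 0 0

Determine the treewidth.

3

A width-3 tree decomposition is:
Bags: B1 = {0, 4, 5, 8}  B2 = {0, 3, 4, 5}  B3 = {0, 3, 5, 6}  B4 = {2, 3, 5, 6}  B5 = {2, 3, 6, 7}  B6 = {1, 2, 6, 7}
Tree: B1–B2, B2–B3, B3–B4, B4–B5, B5–B6
Each bag holds 4 vertices, so the decomposition has width 3, which upper-bounds the treewidth. For the lower bound: the 4 vertex sets {0,4,8}, {5}, {3}, {1,2,6,7} are disjoint, each induces a connected subgraph, and every pair is joined by at least one edge of G. Contracting each set to a single vertex therefore yields K_{4} as a minor, and since treewidth is minor-monotone, tw(G) ≥ tw(K_{4}) = 3. Hence tw(G) = 3 exactly.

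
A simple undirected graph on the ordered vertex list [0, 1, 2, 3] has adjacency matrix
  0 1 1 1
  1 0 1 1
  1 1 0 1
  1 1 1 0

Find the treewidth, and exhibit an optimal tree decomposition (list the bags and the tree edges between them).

With just one bag of size 4, the width is 4 − 1 = 3, so tw(G) ≤ 3. On the other hand G contains the 4-clique {0, 1, 2, 3}. A clique must lie in a single bag of any decomposition, so no decomposition can have width below 3. The upper and lower bounds meet at 3, so that is the treewidth.

Treewidth 3.
One such decomposition:
Bags: B1 = {0, 1, 2, 3}
Tree: (single bag)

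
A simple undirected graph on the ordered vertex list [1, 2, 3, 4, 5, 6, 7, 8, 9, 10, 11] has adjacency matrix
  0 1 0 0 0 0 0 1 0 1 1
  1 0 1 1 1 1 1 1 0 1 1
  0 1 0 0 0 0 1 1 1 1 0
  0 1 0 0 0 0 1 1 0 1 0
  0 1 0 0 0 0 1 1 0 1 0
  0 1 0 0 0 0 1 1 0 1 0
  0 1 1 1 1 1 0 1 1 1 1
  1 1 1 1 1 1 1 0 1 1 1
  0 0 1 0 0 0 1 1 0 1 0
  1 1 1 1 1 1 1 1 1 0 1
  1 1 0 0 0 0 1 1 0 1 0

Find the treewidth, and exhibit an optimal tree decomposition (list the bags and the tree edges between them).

Every bag has size at most 5, so the width is 5 − 1 = 4 and tw(G) ≤ 4. Conversely, {3, 7, 8, 9, 10} is a clique of size 5, and the vertices of any clique must share a bag in every tree decomposition; so some bag has ≥ 5 vertices and tw(G) ≥ 4. Combining the bounds, tw(G) = 4.

Treewidth 4.
Bags: B1 = {2, 3, 7, 8, 10}  B2 = {2, 4, 7, 8, 10}  B3 = {3, 7, 8, 9, 10}  B4 = {2, 5, 7, 8, 10}  B5 = {2, 7, 8, 10, 11}  B6 = {1, 2, 8, 10, 11}  B7 = {2, 6, 7, 8, 10}
Tree: B1–B2, B1–B3, B1–B4, B1–B5, B5–B6, B4–B7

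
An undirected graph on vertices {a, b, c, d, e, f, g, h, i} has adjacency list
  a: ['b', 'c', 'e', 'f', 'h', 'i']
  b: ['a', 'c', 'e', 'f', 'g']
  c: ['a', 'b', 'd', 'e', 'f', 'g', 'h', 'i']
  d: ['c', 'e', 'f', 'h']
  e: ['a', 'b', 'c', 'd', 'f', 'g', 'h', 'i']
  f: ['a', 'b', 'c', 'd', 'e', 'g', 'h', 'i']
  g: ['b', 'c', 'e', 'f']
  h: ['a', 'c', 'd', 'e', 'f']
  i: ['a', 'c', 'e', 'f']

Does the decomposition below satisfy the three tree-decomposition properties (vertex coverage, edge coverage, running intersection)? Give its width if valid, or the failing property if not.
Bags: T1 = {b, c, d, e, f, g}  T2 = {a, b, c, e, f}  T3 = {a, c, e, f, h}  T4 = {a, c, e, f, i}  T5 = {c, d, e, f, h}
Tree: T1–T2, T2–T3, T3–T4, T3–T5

No — bags containing vertex d are not connected in the tree.

A tree decomposition must satisfy three properties: every vertex lies in some bag; for every edge, both endpoints lie together in some bag; and for every vertex, the bags containing it form a connected subtree. Here bags containing vertex d are not connected in the tree, so the decomposition is invalid.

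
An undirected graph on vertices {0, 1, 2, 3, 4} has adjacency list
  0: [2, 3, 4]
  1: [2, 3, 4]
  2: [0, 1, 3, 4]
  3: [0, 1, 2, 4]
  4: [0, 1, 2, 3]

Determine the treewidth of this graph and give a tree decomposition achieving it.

Treewidth 3.
One such decomposition:
Bags: B1 = {1, 2, 3, 4}  B2 = {0, 2, 3, 4}
Tree: B1–B2

Every bag has size at most 4, so the width is 4 − 1 = 3 and tw(G) ≤ 3. On the other hand G contains the 4-clique {0, 2, 3, 4}. A clique must lie in a single bag of any decomposition, so no decomposition can have width below 3. Therefore the treewidth is 3.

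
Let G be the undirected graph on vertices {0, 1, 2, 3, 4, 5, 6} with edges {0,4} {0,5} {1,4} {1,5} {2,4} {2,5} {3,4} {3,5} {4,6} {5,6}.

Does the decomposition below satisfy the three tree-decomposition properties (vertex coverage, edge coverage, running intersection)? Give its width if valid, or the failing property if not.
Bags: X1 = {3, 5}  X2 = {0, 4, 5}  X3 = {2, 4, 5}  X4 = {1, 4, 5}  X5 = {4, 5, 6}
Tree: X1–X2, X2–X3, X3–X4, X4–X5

No — edge (4,3) lies in no bag.

A tree decomposition must satisfy three properties: every vertex lies in some bag; for every edge, both endpoints lie together in some bag; and for every vertex, the bags containing it form a connected subtree. Here edge (4,3) lies in no bag, so the decomposition is invalid.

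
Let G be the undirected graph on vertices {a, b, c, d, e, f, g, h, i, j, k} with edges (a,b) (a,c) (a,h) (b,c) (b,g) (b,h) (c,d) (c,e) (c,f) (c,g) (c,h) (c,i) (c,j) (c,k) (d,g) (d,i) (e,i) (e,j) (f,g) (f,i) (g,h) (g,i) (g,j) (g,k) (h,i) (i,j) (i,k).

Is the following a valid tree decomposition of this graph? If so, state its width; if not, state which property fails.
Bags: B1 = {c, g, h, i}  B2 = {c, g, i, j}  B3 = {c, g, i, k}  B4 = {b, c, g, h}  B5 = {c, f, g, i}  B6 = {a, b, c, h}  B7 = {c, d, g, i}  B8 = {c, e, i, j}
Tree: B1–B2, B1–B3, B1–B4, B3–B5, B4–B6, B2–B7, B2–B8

Yes; width 3.

Checking the three conditions: (i) the bags cover all of {a, b, c, d, e, f, g, h, i, j, k}; (ii) for each edge, some bag contains both endpoints; (iii) the bags containing any fixed vertex form a subtree. All hold, so the decomposition is valid with width 4 − 1 = 3.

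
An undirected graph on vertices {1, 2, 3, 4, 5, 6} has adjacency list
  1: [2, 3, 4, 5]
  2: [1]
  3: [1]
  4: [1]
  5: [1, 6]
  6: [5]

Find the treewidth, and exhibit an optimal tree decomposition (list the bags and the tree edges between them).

Each bag holds 2 vertices, so the decomposition has width 1, which upper-bounds the treewidth. Since G has at least one edge (e.g. 1–5), it is not an edgeless graph, so tw(G) ≥ 1. Therefore the treewidth is 1.

Treewidth 1.
One optimal decomposition is:
Bags: B1 = {1, 5}  B2 = {1, 4}  B3 = {1, 2}  B4 = {1, 3}  B5 = {5, 6}
Tree: B1–B2, B1–B3, B2–B4, B1–B5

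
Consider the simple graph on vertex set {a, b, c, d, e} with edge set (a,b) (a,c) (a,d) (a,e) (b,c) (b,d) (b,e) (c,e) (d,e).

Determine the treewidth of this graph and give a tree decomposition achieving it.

The largest bag has 4 vertices, giving width 3; this decomposition certifies tw(G) ≤ 3. Conversely, {a, b, d, e} is a clique of size 4, and the vertices of any clique must share a bag in every tree decomposition; so some bag has ≥ 4 vertices and tw(G) ≥ 3. Therefore the treewidth is 3.

Treewidth 3.
One such decomposition:
Bags: B1 = {a, b, d, e}  B2 = {a, b, c, e}
Tree: B1–B2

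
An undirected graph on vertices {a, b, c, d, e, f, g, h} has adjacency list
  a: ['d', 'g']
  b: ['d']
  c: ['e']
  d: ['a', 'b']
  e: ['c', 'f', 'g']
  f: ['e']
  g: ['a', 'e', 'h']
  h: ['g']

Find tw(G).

A width-1 tree decomposition is:
Bags: B1 = {e, g}  B2 = {a, g}  B3 = {c, e}  B4 = {g, h}  B5 = {a, d}  B6 = {b, d}  B7 = {e, f}
Tree: B1–B2, B1–B3, B1–B4, B2–B5, B5–B6, B3–B7
Every bag has size at most 2, so the width is 2 − 1 = 1 and tw(G) ≤ 1. G has an edge, so its treewidth is at least 1. Combining the bounds, tw(G) = 1.

1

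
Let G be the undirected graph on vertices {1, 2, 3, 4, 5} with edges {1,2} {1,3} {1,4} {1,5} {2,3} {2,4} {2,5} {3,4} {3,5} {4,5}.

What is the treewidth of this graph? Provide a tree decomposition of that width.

Treewidth 4.
One such decomposition:
Bags: B1 = {1, 2, 3, 4, 5}
Tree: (single bag)

A single bag containing all 5 vertices is trivially a valid decomposition of width 4. On the other hand G contains the 5-clique {1, 2, 3, 4, 5}. A clique must lie in a single bag of any decomposition, so no decomposition can have width below 4. Combining the bounds, tw(G) = 4.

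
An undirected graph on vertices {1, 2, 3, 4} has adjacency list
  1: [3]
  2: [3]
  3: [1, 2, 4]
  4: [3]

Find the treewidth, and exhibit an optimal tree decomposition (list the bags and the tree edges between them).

Every bag has size at most 2, so the width is 2 − 1 = 1 and tw(G) ≤ 1. Since G has at least one edge (e.g. 2–3), it is not an edgeless graph, so tw(G) ≥ 1. The upper and lower bounds meet at 1, so that is the treewidth.

Treewidth 1.
One optimal decomposition is:
Bags: B1 = {2, 3}  B2 = {1, 3}  B3 = {3, 4}
Tree: B1–B2, B1–B3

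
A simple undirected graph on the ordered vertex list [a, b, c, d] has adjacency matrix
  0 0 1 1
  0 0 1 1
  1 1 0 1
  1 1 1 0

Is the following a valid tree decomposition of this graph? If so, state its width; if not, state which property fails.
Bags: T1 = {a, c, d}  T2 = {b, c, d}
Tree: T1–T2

Yes; width 2.

Vertex coverage: the bags together contain {a, b, c, d}, the full vertex set. Edge coverage: each edge of G has both endpoints in at least one bag. Running intersection: for every vertex, the bags containing it form a connected subtree. All three properties hold, so this is a valid tree decomposition of width max|bag| − 1 = 2, and hence tw(G) ≤ 2.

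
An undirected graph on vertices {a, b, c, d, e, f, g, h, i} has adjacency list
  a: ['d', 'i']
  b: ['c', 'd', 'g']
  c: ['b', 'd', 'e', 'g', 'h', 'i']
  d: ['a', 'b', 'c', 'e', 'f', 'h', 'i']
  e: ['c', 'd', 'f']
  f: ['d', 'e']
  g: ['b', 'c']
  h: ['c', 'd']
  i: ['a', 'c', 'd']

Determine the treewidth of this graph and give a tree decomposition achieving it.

Every bag has size at most 3, so the width is 3 − 1 = 2 and tw(G) ≤ 2. For the lower bound, the 3 vertices {a, d, i} are pairwise adjacent, and any tree decomposition puts a clique entirely inside one bag — forcing width ≥ 2. Therefore the treewidth is 2.

Treewidth 2.
One optimal decomposition is:
Bags: B1 = {c, d, e}  B2 = {c, d, i}  B3 = {a, d, i}  B4 = {b, c, d}  B5 = {d, e, f}  B6 = {b, c, g}  B7 = {c, d, h}
Tree: B1–B2, B2–B3, B1–B4, B1–B5, B4–B6, B1–B7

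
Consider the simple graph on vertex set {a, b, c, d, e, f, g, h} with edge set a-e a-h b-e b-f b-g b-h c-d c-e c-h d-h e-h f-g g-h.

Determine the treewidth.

A width-2 tree decomposition is:
Bags: B1 = {b, e, h}  B2 = {c, e, h}  B3 = {b, g, h}  B4 = {b, f, g}  B5 = {a, e, h}  B6 = {c, d, h}
Tree: B1–B2, B1–B3, B3–B4, B2–B5, B2–B6
The largest bag has 3 vertices, giving width 2; this decomposition certifies tw(G) ≤ 2. On the other hand G contains the 3-clique {c, d, h}. A clique must lie in a single bag of any decomposition, so no decomposition can have width below 2. The upper and lower bounds meet at 2, so that is the treewidth.

2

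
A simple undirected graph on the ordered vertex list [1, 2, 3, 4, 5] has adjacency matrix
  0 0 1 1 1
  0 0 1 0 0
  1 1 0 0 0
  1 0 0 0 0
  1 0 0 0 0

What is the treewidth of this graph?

1

A width-1 tree decomposition is:
Bags: B1 = {1, 3}  B2 = {1, 5}  B3 = {1, 4}  B4 = {2, 3}
Tree: B1–B2, B1–B3, B1–B4
Each bag holds 2 vertices, so the decomposition has width 1, which upper-bounds the treewidth. Any graph with an edge has treewidth ≥ 1, and G has the edge 3–1. The upper and lower bounds meet at 1, so that is the treewidth.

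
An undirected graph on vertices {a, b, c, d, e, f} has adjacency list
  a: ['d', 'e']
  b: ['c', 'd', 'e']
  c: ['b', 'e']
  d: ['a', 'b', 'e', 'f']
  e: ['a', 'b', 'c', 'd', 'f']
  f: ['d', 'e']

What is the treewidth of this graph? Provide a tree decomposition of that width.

Every bag has size at most 3, so the width is 3 − 1 = 2 and tw(G) ≤ 2. On the other hand G contains the 3-clique {a, d, e}. A clique must lie in a single bag of any decomposition, so no decomposition can have width below 2. Therefore the treewidth is 2.

Treewidth 2.
One such decomposition:
Bags: B1 = {b, c, e}  B2 = {b, d, e}  B3 = {a, d, e}  B4 = {d, e, f}
Tree: B1–B2, B2–B3, B2–B4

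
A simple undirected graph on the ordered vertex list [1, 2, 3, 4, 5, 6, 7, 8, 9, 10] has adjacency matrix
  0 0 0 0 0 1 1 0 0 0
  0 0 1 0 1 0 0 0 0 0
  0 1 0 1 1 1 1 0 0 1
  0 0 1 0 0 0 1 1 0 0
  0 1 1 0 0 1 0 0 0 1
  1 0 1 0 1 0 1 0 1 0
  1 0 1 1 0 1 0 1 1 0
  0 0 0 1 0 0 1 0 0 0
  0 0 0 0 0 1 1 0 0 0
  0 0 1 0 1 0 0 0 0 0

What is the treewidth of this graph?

2

A width-2 tree decomposition is:
Bags: B1 = {3, 6, 7}  B2 = {3, 5, 6}  B3 = {2, 3, 5}  B4 = {6, 7, 9}  B5 = {3, 4, 7}  B6 = {1, 6, 7}  B7 = {3, 5, 10}  B8 = {4, 7, 8}
Tree: B1–B2, B2–B3, B1–B4, B1–B5, B1–B6, B2–B7, B5–B8
Each bag holds 3 vertices, so the decomposition has width 2, which upper-bounds the treewidth. On the other hand G contains the 3-clique {4, 7, 8}. A clique must lie in a single bag of any decomposition, so no decomposition can have width below 2. Therefore the treewidth is 2.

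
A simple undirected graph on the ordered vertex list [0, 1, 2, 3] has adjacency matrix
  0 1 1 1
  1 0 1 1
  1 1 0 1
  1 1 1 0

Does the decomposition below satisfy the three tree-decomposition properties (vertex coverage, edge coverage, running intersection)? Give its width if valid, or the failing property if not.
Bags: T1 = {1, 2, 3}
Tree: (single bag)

No — vertex 0 appears in no bag.

A tree decomposition must satisfy three properties: every vertex lies in some bag; for every edge, both endpoints lie together in some bag; and for every vertex, the bags containing it form a connected subtree. Here vertex 0 appears in no bag, so the decomposition is invalid.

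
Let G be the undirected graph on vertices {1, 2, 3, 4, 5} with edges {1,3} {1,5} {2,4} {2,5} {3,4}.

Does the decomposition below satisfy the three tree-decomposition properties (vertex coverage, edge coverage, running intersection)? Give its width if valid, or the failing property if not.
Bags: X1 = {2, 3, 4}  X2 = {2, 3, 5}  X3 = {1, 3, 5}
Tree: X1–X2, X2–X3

Yes; width 2.

Vertex coverage: the bags together contain {1, 2, 3, 4, 5}, the full vertex set. Edge coverage: each edge of G has both endpoints in at least one bag. Running intersection: for every vertex, the bags containing it form a connected subtree. All three properties hold, so this is a valid tree decomposition of width max|bag| − 1 = 2, and hence tw(G) ≤ 2.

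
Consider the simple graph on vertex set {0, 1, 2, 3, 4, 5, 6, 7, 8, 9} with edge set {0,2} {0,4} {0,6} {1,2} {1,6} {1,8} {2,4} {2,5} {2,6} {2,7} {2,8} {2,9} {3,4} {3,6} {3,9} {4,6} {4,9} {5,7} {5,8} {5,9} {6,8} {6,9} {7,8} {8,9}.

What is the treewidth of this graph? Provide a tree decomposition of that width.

Every bag has size at most 4, so the width is 4 − 1 = 3 and tw(G) ≤ 3. For the lower bound, the 4 vertices {2, 5, 8, 9} are pairwise adjacent, and any tree decomposition puts a clique entirely inside one bag — forcing width ≥ 3. The upper and lower bounds meet at 3, so that is the treewidth.

Treewidth 3.
Bags: B1 = {2, 4, 6, 9}  B2 = {0, 2, 4, 6}  B3 = {2, 6, 8, 9}  B4 = {3, 4, 6, 9}  B5 = {2, 5, 8, 9}  B6 = {1, 2, 6, 8}  B7 = {2, 5, 7, 8}
Tree: B1–B2, B1–B3, B1–B4, B3–B5, B3–B6, B5–B7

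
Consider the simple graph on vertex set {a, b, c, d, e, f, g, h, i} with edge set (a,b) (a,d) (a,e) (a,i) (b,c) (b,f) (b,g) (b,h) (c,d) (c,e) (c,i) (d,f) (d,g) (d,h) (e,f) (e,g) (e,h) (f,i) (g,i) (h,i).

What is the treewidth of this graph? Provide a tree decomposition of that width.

Each bag holds 5 vertices, so the decomposition has width 4, which upper-bounds the treewidth. For the lower bound: the 5 vertex sets {f,i}, {a,d}, {b,h}, {e}, {g} are disjoint, each induces a connected subgraph, and every pair is joined by at least one edge of G. Contracting each set to a single vertex therefore yields K_{5} as a minor, and since treewidth is minor-monotone, tw(G) ≥ tw(K_{5}) = 4. Therefore the treewidth is 4.

Treewidth 4.
One optimal decomposition is:
Bags: B1 = {b, d, e, f, i}  B2 = {a, b, d, e, i}  B3 = {b, d, e, h, i}  B4 = {b, d, e, g, i}  B5 = {b, c, d, e, i}
Tree: B1–B2, B2–B3, B3–B4, B4–B5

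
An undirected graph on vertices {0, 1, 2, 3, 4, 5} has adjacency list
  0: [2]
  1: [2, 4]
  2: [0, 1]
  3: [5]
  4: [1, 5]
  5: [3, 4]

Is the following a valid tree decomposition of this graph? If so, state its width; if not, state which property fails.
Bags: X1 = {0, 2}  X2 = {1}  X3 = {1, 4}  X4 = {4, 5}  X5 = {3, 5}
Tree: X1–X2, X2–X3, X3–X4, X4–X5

No — edge (2,1) lies in no bag.

A tree decomposition must satisfy three properties: every vertex lies in some bag; for every edge, both endpoints lie together in some bag; and for every vertex, the bags containing it form a connected subtree. Here edge (2,1) lies in no bag, so the decomposition is invalid.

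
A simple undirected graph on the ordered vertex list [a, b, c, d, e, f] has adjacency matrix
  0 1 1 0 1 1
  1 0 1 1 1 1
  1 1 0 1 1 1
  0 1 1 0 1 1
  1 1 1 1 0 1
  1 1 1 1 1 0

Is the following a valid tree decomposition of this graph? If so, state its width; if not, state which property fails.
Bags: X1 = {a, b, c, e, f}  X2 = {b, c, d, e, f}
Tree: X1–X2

Vertex coverage: the bags together contain {a, b, c, d, e, f}, the full vertex set. Edge coverage: each edge of G has both endpoints in at least one bag. Running intersection: for every vertex, the bags containing it form a connected subtree. All three properties hold, so this is a valid tree decomposition of width max|bag| − 1 = 4, and hence tw(G) ≤ 4.

Yes; width 4.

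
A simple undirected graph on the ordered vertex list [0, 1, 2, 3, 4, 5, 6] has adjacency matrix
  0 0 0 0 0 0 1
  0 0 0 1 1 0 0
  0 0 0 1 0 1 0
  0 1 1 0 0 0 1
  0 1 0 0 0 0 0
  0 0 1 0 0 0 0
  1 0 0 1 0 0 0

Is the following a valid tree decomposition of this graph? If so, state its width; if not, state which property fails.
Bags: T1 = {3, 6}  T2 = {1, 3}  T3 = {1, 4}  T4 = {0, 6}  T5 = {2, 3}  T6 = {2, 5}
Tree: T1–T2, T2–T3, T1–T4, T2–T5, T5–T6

Yes; width 1.

Every vertex of G appears in some bag (union = {0, 1, 2, 3, 4, 5, 6}); every edge is covered by a bag; and for each vertex v the set of bags containing v is connected in the bag tree. The decomposition is therefore valid. The largest bag has 2 vertices, so the width is 1.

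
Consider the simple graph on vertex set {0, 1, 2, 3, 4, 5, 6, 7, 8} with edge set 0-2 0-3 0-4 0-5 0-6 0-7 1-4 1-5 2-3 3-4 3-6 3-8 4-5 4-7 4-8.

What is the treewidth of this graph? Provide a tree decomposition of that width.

Each bag holds 3 vertices, so the decomposition has width 2, which upper-bounds the treewidth. On the other hand G contains the 3-clique {0, 2, 3}. A clique must lie in a single bag of any decomposition, so no decomposition can have width below 2. Hence tw(G) = 2 exactly.

Treewidth 2.
One optimal decomposition is:
Bags: B1 = {3, 4, 8}  B2 = {0, 3, 4}  B3 = {0, 3, 6}  B4 = {0, 4, 5}  B5 = {0, 4, 7}  B6 = {1, 4, 5}  B7 = {0, 2, 3}
Tree: B1–B2, B2–B3, B2–B4, B2–B5, B4–B6, B3–B7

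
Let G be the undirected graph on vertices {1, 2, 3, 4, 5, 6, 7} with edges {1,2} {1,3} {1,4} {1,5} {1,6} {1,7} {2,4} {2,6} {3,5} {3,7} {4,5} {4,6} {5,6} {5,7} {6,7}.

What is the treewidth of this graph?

3

A width-3 tree decomposition is:
Bags: B1 = {1, 4, 5, 6}  B2 = {1, 2, 4, 6}  B3 = {1, 5, 6, 7}  B4 = {1, 3, 5, 7}
Tree: B1–B2, B1–B3, B3–B4
The largest bag has 4 vertices, giving width 3; this decomposition certifies tw(G) ≤ 3. On the other hand G contains the 4-clique {1, 2, 4, 6}. A clique must lie in a single bag of any decomposition, so no decomposition can have width below 3. Therefore the treewidth is 3.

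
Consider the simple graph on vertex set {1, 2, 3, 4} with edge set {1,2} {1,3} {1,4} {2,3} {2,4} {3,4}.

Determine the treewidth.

3

A width-3 tree decomposition is:
Bags: B1 = {1, 2, 3, 4}
Tree: (single bag)
With just one bag of size 4, the width is 4 − 1 = 3, so tw(G) ≤ 3. On the other hand G contains the 4-clique {1, 2, 3, 4}. A clique must lie in a single bag of any decomposition, so no decomposition can have width below 3. Therefore the treewidth is 3.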